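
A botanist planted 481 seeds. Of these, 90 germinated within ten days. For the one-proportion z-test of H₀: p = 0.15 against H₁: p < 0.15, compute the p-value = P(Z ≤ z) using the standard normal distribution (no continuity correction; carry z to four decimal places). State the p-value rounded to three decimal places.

p̂ = 90/481 = 0.18711.
Null standard error: √(0.15·0.85/481) = √0.000265073 = 0.016281.
Test statistic (full precision, shown to 4 dp): z = (90/481 − 0.15)/SE₀ ≈ 2.2793.
From the standard normal, P(Z ≤ z) = 0.989.

p-value = 0.989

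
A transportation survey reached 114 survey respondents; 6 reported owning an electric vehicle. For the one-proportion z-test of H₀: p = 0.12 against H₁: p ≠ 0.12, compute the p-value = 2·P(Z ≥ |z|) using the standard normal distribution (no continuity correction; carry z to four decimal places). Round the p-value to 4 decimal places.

Sample proportion p̂ = 6/114 = 0.05263.
SE₀ = √(0.12·0.88/114) = 0.030435.
z = (p̂ − p₀)/SE = (6/114 − 0.12)/0.030435 ≈ -2.2135.
From the standard normal, 2·P(Z ≥ |z|) = 0.0269.

p-value = 0.0269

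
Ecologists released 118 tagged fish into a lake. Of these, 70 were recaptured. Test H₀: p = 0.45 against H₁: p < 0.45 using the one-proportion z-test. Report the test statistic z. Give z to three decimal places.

The sample proportion is 70/118 = 0.59322.
SE₀ = √(0.45·0.55/118) = 0.045798.
z = (0.59322 − 0.45)/0.045798 = 0.14322/0.045798 = 3.127.

z = 3.127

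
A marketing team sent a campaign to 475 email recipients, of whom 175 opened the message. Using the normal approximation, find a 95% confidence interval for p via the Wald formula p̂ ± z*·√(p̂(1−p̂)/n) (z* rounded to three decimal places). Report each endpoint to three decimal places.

With x = 175 successes in n = 475, p̂ = 0.36842.
SE(p̂) = √(0.36842·0.63158/475) = 0.022133.
The 95% critical value is z* = 1.960.
Margin = 1.960·0.022133 = 0.04338.
CI: 0.36842 ± 0.04338 = (0.325, 0.412).

(0.325, 0.412)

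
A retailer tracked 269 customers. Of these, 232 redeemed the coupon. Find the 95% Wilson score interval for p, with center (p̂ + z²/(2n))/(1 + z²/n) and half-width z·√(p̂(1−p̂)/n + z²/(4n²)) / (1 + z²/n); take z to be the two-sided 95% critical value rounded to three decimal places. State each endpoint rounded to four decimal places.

Here p̂ = 232/269 = 0.86245 and z = 1.960 (z² = 3.841600).
1 + z²/n = 1.014281.
Adjusted center: (0.86245 + z²/(2n))/1.014281 = 0.85735.
Radicand: p̂(1−p̂)/n + z²/(4n²) = 0.000440994 + 0.000013272 = 0.000454266.
Half-width = z·√(radicand)/denom = 1.960·0.021314/1.014281 = 0.04119.
CI: 0.85735 ± 0.04119 = (0.8162, 0.8985).

(0.8162, 0.8985)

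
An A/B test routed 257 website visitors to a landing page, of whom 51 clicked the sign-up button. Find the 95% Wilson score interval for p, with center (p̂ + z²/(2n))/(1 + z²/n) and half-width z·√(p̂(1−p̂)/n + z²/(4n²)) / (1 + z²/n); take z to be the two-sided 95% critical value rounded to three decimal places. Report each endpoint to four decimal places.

p̂ = 51/257 = 0.19844; z = 1.960, so z² = 3.841600.
Denominator 1 + z²/n = 1 + 3.841600/257 = 1.014948.
Adjusted center: (0.19844 + z²/(2n))/1.014948 = 0.20288.
Radicand: p̂(1−p̂)/n + z²/(4n²) = 0.000618925 + 0.000014541 = 0.000633466.
Half-width = 1.960·√0.000633466/1.014948 = 0.04860.
Interval: 0.20288 ± 0.04860 → (0.1543, 0.2515).

(0.1543, 0.2515)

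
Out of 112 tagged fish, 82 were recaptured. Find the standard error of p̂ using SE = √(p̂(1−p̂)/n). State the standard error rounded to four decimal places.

With x = 82 successes in n = 112, p̂ = 0.73214.
p̂(1−p̂) = 0.196111.
SE = √(0.196111/112) = 0.0418.

SE = 0.0418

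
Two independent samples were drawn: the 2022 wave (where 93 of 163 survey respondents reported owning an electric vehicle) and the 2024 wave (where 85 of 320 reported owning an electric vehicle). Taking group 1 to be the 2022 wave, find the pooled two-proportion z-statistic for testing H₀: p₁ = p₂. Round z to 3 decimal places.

z = 6.569

Sample proportions: p̂₁ = 93/163 = 0.57055 and p̂₂ = 85/320 = 0.26562.
Pooling: p̂ = 178/483 = 0.36853.
SE = √[p̂(1−p̂)(1/n₁+1/n₂)] = √[0.36853·0.63147·(1/163+1/320)] ≈ 0.046421.
z = 0.30493/0.046421 = 6.569.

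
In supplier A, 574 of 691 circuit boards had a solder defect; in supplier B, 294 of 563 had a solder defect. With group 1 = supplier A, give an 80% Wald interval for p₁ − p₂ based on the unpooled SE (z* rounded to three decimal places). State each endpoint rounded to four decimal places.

p̂₁ = 574/691 = 0.83068, p̂₂ = 294/563 = 0.52220; p̂₁ − p̂₂ = 0.30848.
SE = √(0.000203546 + 0.000443174) = √0.000646720 = 0.025431.
The 80% critical value is z* = 1.282. Margin of error = 0.03260.
Interval: 0.30848 ± 0.03260 → (0.2759, 0.3411).

(0.2759, 0.3411)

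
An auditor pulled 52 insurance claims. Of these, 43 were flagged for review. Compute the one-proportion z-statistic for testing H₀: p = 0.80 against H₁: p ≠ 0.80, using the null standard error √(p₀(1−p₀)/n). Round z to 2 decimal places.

z = 0.49

With x = 43 successes in n = 52, p̂ = 0.82692.
Under H₀, SE = √(p₀(1−p₀)/n) = √(0.80·0.20/52) = √0.003076923 = 0.055470.
z = (p̂ − p₀)/SE = (0.82692 − 0.80)/0.055470 = 0.49.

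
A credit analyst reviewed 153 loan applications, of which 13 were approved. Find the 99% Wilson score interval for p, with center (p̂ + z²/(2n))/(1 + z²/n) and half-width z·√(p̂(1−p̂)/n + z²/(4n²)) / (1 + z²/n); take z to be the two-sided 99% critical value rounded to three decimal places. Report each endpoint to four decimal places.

Here p̂ = 13/153 = 0.08497 and z = 2.576 (z² = 6.635776).
Denominator 1 + z²/n = 1 + 6.635776/153 = 1.043371.
Center = (0.08497 + 0.021686)/1.043371 = 0.10222.
Radicand: p̂(1−p̂)/n + z²/(4n²) = 0.000508156 + 0.000070868 = 0.000579024.
Half-width = 2.576·√0.000579024/1.043371 = 0.05941.
Interval: 0.10222 ± 0.05941 → (0.0428, 0.1616).

(0.0428, 0.1616)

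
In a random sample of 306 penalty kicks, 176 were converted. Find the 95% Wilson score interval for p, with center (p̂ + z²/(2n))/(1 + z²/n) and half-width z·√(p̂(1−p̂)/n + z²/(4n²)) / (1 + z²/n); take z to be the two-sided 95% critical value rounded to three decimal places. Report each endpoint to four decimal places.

p̂ = 176/306 = 0.57516; z = 1.960, so z² = 3.841600.
Denominator 1 + z²/n = 1 + 3.841600/306 = 1.012554.
Adjusted center: (0.57516 + z²/(2n))/1.012554 = 0.57423.
Radicand: p̂(1−p̂)/n + z²/(4n²) = 0.000798531 + 0.000010257 = 0.000808788.
Half-width = 1.960·√0.000808788/1.012554 = 0.05505.
Interval: 0.57423 ± 0.05505 → (0.5192, 0.6293).

(0.5192, 0.6293)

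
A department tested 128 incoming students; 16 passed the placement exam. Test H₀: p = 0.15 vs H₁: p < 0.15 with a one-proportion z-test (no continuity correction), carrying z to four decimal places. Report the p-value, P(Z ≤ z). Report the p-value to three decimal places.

p-value = 0.214

The sample proportion is 16/128 = 0.12500.
Under H₀, SE = √(p₀(1−p₀)/n) = √(0.15·0.85/128) = √0.000996094 = 0.031561.
Test statistic (full precision, shown to 4 dp): z = (16/128 − 0.15)/SE₀ ≈ -0.7921.
p-value = P(Z ≤ z) with z = -0.7921 → 0.214.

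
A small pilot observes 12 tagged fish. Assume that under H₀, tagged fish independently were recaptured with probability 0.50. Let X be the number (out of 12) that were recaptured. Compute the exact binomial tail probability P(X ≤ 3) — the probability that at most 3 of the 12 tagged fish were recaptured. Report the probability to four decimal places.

P = 0.0730

X ~ Binomial(n=12, p=0.50).
P(X ≤ 3) = C(12,0)·0.50^0·0.50^12 + C(12,1)·0.50^1·0.50^11 + C(12,2)·0.50^2·0.50^10 + C(12,3)·0.50^3·0.50^9.
= 0.000244 + 0.002930 + 0.016113 + 0.053711 = 0.0730.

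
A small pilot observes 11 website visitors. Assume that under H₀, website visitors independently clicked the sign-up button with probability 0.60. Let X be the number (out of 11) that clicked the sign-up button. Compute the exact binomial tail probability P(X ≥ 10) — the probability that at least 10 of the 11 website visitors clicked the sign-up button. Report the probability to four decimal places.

P = 0.0302

X is binomial with n = 11 and p = 0.60.
P(X ≥ 10) = C(11,10)·0.60^10·0.40^1 + C(11,11)·0.60^11·0.40^0.
= 0.026605 + 0.003628 = 0.0302.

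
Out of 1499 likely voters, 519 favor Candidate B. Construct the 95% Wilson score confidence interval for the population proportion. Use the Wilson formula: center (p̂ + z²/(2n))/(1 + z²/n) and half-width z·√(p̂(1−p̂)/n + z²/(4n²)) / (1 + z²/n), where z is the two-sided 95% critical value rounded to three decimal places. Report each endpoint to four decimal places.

(0.3226, 0.3707)

Here p̂ = 519/1499 = 0.34623 and z = 1.960 (z² = 3.841600).
Denominator 1 + z²/n = 1 + 3.841600/1499 = 1.002563.
Center = (0.34623 + 0.001281)/1.002563 = 0.34662.
Radicand: p̂(1−p̂)/n + z²/(4n²) = 0.000151004 + 0.000000427 = 0.000151431.
Half-width = 1.960·√0.000151431/1.002563 = 0.02406.
CI: 0.34662 ± 0.02406 = (0.3226, 0.3707).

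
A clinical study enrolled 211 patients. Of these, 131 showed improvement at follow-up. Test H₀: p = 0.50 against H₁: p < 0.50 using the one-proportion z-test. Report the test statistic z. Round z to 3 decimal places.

z = 3.511

p̂ = 131/211 = 0.62085.
SE₀ = √(0.50·0.50/211) = 0.034421.
z = (p̂ − p₀)/SE = (0.62085 − 0.50)/0.034421 = 3.511.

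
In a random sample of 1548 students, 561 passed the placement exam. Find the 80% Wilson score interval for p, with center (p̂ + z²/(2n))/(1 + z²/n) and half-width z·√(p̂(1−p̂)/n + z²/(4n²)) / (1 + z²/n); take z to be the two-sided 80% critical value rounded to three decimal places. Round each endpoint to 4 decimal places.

(0.3469, 0.3782)

p̂ = 561/1548 = 0.36240; z = 1.282, so z² = 1.643524.
1 + z²/n = 1.001062.
Center = (0.36240 + 0.000531)/1.001062 = 0.36255.
Radicand: p̂(1−p̂)/n + z²/(4n²) = 0.000149268 + 0.000000171 = 0.000149439.
Half-width = z·√(radicand)/denom = 1.282·0.012225/1.001062 = 0.01566.
Interval: 0.36255 ± 0.01566 → (0.3469, 0.3782).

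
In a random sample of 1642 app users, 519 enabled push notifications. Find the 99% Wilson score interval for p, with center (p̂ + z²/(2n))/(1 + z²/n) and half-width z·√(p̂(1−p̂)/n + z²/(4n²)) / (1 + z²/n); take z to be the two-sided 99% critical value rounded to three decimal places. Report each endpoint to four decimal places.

Here p̂ = 519/1642 = 0.31608 and z = 2.576 (z² = 6.635776).
1 + z²/n = 1.004041.
Center = (0.31608 + 0.002021)/1.004041 = 0.31682.
Radicand: p̂(1−p̂)/n + z²/(4n²) = 0.000131652 + 0.000000615 = 0.000132267.
Half-width = 2.576·√0.000132267/1.004041 = 0.02951.
Interval: 0.31682 ± 0.02951 → (0.2873, 0.3463).

(0.2873, 0.3463)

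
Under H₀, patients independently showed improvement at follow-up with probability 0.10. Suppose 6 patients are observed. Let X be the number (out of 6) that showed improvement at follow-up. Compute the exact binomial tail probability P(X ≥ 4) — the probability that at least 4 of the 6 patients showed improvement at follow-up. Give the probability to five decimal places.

P = 0.00127

X ~ Binomial(n=6, p=0.10).
P(X ≥ 4) = C(6,4)·0.10^4·0.90^2 + C(6,5)·0.10^5·0.90^1 + C(6,6)·0.10^6·0.90^0.
= 0.001215 + 0.000054 + 0.000001 = 0.00127.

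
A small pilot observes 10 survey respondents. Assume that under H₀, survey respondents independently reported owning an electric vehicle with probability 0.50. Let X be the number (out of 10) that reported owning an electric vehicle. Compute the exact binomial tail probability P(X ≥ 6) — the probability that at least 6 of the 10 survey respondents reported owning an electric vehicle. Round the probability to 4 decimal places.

P = 0.3770

X ~ Binomial(n=10, p=0.50).
P(X ≥ 6) = Σ_{j=6}^{10} C(10,j)·0.50^j·0.50^{10−j}.
= 0.205078 + 0.117188 + 0.043945 + 0.009766 + 0.000977 = 0.3770.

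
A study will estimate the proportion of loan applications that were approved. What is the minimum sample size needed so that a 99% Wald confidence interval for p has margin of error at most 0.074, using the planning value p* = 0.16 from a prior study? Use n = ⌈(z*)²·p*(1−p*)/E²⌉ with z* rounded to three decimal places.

For 99% confidence, z* = 2.576.
p*(1−p*) = 0.16·0.84 = 0.1344.
(z*)²·p*(1−p*)/E² = 6.635776·0.1344/0.005476 = 162.865.
⌈162.865⌉ = 163.

n = 163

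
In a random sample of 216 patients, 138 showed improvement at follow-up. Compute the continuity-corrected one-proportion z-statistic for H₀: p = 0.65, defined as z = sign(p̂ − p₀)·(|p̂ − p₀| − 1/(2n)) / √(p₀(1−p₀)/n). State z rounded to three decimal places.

z = -0.271

With x = 138 successes in n = 216, p̂ = 0.63889. p̂ − p₀ = -0.011111.
Continuity correction 1/(2n) = 1/432 = 0.002315.
Corrected numerator: |-0.011111| − 0.002315 = 0.008796.
Null standard error: √(0.65·0.35/216) = √0.001053241 = 0.032454.
z = (−)0.008796/0.032454 = -0.271.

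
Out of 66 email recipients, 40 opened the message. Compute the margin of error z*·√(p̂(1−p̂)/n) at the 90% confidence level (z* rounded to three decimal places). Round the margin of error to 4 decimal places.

ME = 0.0989

The sample proportion is 40/66 = 0.60606.
Standard error of p̂: √(0.238751/66) = √0.003617442 = 0.060145.
z* = 1.645 at the 90% level.
ME = 1.645·0.060145 = 0.0989.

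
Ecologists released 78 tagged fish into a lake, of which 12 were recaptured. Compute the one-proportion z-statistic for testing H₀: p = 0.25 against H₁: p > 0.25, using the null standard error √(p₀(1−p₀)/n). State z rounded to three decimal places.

z = -1.961

With x = 12 successes in n = 78, p̂ = 0.15385.
Under H₀, SE = √(p₀(1−p₀)/n) = √(0.25·0.75/78) = √0.002403846 = 0.049029.
z = (0.15385 − 0.25)/0.049029 = -0.09615/0.049029 = -1.961.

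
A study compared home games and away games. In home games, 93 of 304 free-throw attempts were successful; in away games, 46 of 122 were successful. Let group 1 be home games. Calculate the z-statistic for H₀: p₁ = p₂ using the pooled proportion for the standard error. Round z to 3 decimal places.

Sample proportions: p̂₁ = 93/304 = 0.30592 and p̂₂ = 46/122 = 0.37705.
Pooled p̂ = (93+46)/(304+122) = 139/426 = 0.32629.
SE = √[p̂(1−p̂)(1/n₁+1/n₂)] = √[0.32629·0.67371·(1/304+1/122)] ≈ 0.050249.
z = (p̂₁ − p̂₂)/SE = (0.30592 − 0.37705)/0.050249 = -0.07113/0.050249 = -1.416.

z = -1.416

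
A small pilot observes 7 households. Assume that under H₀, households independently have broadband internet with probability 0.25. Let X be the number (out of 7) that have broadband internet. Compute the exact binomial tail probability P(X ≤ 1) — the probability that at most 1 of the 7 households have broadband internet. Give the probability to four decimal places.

X ~ Binomial(n=7, p=0.25).
P(X ≤ 1) = C(7,0)·0.25^0·0.75^7 + C(7,1)·0.25^1·0.75^6.
= 0.133484 + 0.311462 = 0.4449.

P = 0.4449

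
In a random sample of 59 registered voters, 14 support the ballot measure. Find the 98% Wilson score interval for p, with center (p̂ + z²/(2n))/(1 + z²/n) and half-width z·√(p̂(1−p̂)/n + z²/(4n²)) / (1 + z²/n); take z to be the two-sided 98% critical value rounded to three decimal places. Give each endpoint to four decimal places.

(0.1341, 0.3846)

p̂ = 14/59 = 0.23729; z = 2.326, so z² = 5.410276.
Denominator 1 + z²/n = 1 + 5.410276/59 = 1.091700.
Center = (0.23729 + 0.045850)/1.091700 = 0.25936.
Radicand: p̂(1−p̂)/n + z²/(4n²) = 0.003067500 + 0.000388558 = 0.003456058.
Half-width = z·√(radicand)/denom = 2.326·0.058788/1.091700 = 0.12526.
So the interval runs from 0.1341 to 0.3846.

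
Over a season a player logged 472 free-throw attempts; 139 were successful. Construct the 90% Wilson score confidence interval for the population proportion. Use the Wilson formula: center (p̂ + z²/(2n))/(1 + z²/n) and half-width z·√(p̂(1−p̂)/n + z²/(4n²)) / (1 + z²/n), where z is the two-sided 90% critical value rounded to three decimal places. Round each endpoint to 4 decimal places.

Here p̂ = 139/472 = 0.29449 and z = 1.645 (z² = 2.706025).
1 + z²/n = 1.005733.
Center = (0.29449 + 0.002867)/1.005733 = 0.29566.
Radicand: p̂(1−p̂)/n + z²/(4n²) = 0.000440183 + 0.000003037 = 0.000443220.
Half-width = 1.645·√0.000443220/1.005733 = 0.03443.
CI: 0.29566 ± 0.03443 = (0.2612, 0.3301).

(0.2612, 0.3301)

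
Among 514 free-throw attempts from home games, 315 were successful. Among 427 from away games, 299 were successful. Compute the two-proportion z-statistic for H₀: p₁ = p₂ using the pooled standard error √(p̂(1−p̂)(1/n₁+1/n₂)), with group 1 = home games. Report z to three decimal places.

Sample proportions: p̂₁ = 315/514 = 0.61284 and p̂₂ = 299/427 = 0.70023.
Pooling: p̂ = 614/941 = 0.65250.
Pooled SE = √[0.2267446·0.00428745] ≈ 0.031179.
z = (p̂₁ − p̂₂)/SE = (0.61284 − 0.70023)/0.031179 = -0.08739/0.031179 = -2.803.

z = -2.803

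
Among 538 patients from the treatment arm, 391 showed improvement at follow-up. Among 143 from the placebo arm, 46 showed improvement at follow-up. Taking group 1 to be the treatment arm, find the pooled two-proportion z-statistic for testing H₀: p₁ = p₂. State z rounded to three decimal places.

Sample proportions: p̂₁ = 391/538 = 0.72677 and p̂₂ = 46/143 = 0.32168.
Pooling: p̂ = 437/681 = 0.64170.
SE = √[p̂(1−p̂)(1/n₁+1/n₂)] = √[0.64170·0.35830·(1/538+1/143)] ≈ 0.045113.
z = 0.40509/0.045113 = 8.979.

z = 8.979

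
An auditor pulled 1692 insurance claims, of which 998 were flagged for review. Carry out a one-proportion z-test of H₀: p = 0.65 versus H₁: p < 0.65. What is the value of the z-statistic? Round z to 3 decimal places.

The sample proportion is 998/1692 = 0.58983.
Null standard error: √(0.65·0.35/1692) = √0.000134456 = 0.011596.
z = (0.58983 − 0.65)/0.011596 = -0.06017/0.011596 = -5.189.

z = -5.189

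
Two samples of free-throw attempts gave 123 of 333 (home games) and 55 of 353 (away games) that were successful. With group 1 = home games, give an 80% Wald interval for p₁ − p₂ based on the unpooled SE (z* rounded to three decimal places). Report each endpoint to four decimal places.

(0.1716, 0.2555)

p̂₁ = 0.36937, p̂₂ = 0.15581, so the observed difference is 0.21356.
Unpooled SE = √(p̂₁(1−p̂₁)/n₁ + p̂₂(1−p̂₂)/n₂) = √(0.000699506 + 0.000372610) = 0.032743.
z* = 1.282 at the 80% level. Margin of error = 0.04198.
So the interval runs from 0.1716 to 0.2555.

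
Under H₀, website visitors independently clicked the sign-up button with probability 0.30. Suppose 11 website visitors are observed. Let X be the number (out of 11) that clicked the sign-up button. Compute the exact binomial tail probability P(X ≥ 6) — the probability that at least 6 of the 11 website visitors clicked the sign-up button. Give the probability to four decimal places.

P = 0.0782

X ~ Binomial(n=11, p=0.30).
P(X ≥ 6) = Σ_{j=6}^{11} C(11,j)·0.30^j·0.70^{11−j}.
= 0.056606 + 0.017328 + 0.003713 + 0.000530 + 0.000045 + 0.000002 = 0.0782.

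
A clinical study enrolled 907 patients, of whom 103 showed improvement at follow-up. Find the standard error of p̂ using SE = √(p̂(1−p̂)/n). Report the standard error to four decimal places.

SE = 0.0105

The sample proportion is 103/907 = 0.11356.
p̂(1−p̂) = 0.11356·0.88644 = 0.100664.
SE = √(0.100664/907) = 0.0105.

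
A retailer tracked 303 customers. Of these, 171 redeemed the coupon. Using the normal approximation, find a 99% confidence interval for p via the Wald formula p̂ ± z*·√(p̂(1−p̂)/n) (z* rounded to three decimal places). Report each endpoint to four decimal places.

The sample proportion is 171/303 = 0.56436.
Standard error of p̂: √(0.245858/303) = √0.000811413 = 0.028485.
For 99% confidence, z* = 2.576.
Margin = 2.576·0.028485 = 0.07338.
CI: 0.56436 ± 0.07338 = (0.4910, 0.6377).

(0.4910, 0.6377)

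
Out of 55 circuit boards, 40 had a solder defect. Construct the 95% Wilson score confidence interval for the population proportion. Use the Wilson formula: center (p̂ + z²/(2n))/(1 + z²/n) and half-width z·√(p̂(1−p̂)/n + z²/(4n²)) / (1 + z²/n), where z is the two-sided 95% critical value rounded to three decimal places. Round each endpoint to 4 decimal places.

(0.5977, 0.8272)

p̂ = 40/55 = 0.72727; z = 1.960, so z² = 3.841600.
Denominator 1 + z²/n = 1 + 3.841600/55 = 1.069847.
Adjusted center: (0.72727 + z²/(2n))/1.069847 = 0.71243.
Radicand: p̂(1−p̂)/n + z²/(4n²) = 0.003606311 + 0.000317488 = 0.003923799.
Half-width = 1.960·√0.003923799/1.069847 = 0.11476.
CI: 0.71243 ± 0.11476 = (0.5977, 0.8272).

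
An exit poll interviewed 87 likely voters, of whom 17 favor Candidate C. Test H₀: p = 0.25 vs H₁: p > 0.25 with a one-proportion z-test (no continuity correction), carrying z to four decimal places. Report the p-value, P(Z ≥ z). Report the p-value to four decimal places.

The sample proportion is 17/87 = 0.19540.
Under H₀, SE = √(p₀(1−p₀)/n) = √(0.25·0.75/87) = √0.002155172 = 0.046424.
Test statistic (full precision, shown to 4 dp): z = (17/87 − 0.25)/SE₀ ≈ -1.1761.
p-value = P(Z ≥ z) with z = -1.1761 → 0.8802.

p-value = 0.8802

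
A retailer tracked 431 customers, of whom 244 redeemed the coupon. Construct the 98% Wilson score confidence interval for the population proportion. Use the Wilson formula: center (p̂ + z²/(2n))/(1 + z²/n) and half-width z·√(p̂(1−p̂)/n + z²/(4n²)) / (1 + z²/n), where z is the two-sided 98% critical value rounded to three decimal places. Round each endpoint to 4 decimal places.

Here p̂ = 244/431 = 0.56613 and z = 2.326 (z² = 5.410276).
Denominator 1 + z²/n = 1 + 5.410276/431 = 1.012553.
Adjusted center: (0.56613 + z²/(2n))/1.012553 = 0.56531.
Radicand: p̂(1−p̂)/n + z²/(4n²) = 0.000569901 + 0.000007281 = 0.000577182.
Half-width = z·√(radicand)/denom = 2.326·0.024025/1.012553 = 0.05519.
Interval: 0.56531 ± 0.05519 → (0.5101, 0.6205).

(0.5101, 0.6205)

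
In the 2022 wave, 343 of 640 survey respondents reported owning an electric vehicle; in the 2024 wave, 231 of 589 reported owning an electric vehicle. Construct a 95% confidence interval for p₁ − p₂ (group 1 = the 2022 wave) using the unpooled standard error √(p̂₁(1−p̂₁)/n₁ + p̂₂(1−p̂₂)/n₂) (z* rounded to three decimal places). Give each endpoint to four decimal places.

(0.0885, 0.1990)

p̂₁ = 343/640 = 0.53594, p̂₂ = 231/589 = 0.39219; p̂₁ − p̂₂ = 0.14375.
Unpooled SE = √(p̂₁(1−p̂₁)/n₁ + p̂₂(1−p̂₂)/n₂) = √(0.000388607 + 0.000404715) = 0.028166.
For 95% confidence, z* = 1.960. Margin of error = 0.05521.
So the interval runs from 0.0885 to 0.1990.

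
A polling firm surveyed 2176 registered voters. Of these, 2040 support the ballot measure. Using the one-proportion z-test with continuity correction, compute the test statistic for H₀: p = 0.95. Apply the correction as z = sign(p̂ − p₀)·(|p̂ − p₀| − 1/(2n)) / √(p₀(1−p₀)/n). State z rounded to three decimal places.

The sample proportion is 2040/2176 = 0.93750. p̂ − p₀ = -0.012500.
1/(2n) = 0.000230.
Corrected numerator: |-0.012500| − 0.000230 = 0.012270.
Under H₀, SE = √(p₀(1−p₀)/n) = √(0.95·0.05/2176) = √0.000021829 = 0.004672.
z = −0.012270/0.004672 = -2.626.

z = -2.626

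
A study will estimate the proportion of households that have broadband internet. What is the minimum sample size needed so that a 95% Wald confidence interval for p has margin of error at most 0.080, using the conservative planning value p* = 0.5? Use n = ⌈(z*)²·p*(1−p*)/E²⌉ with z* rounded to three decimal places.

n = 151

z* = 1.960 at the 95% level.
p*(1−p*) = 0.2500.
(z*)²·p*(1−p*)/E² = 3.841600·0.2500/0.006400 = 150.062.
⌈150.062⌉ = 151.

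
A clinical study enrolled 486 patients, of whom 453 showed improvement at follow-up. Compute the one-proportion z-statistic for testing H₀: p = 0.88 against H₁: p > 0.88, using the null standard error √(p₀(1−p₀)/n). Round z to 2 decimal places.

z = 3.53

With x = 453 successes in n = 486, p̂ = 0.93210.
Under H₀, SE = √(p₀(1−p₀)/n) = √(0.88·0.12/486) = √0.000217284 = 0.014741.
Test statistic: z = 0.05210/0.014741 = 3.53.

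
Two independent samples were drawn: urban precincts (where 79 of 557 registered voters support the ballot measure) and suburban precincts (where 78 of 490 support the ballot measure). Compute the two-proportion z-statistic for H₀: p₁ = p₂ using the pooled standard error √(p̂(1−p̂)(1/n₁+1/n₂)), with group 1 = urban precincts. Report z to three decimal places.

Sample proportions: p̂₁ = 79/557 = 0.14183 and p̂₂ = 78/490 = 0.15918.
Pooling: p̂ = 157/1047 = 0.14995.
Pooled SE = √[0.1274666·0.00383615] ≈ 0.022113.
z = (p̂₁ − p̂₂)/SE = (0.14183 − 0.15918)/0.022113 = -0.01735/0.022113 = -0.785.

z = -0.785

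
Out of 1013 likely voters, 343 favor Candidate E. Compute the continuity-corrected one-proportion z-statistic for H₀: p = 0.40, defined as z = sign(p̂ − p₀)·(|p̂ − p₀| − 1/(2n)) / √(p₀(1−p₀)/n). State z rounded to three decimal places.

p̂ = 343/1013 = 0.33860. p̂ − p₀ = -0.061402.
1/(2n) = 0.000494.
Corrected numerator: |-0.061402| − 0.000494 = 0.060908.
SE₀ = √(0.40·0.60/1013) = 0.015392.
z = (−)0.060908/0.015392 = -3.957.

z = -3.957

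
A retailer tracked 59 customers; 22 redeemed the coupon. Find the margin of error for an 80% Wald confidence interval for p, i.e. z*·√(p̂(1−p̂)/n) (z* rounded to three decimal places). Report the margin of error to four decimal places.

Sample proportion p̂ = 22/59 = 0.37288.
Standard error of p̂: √(0.233841/59) = √0.003963404 = 0.062956.
z* = 1.282 at the 80% level.
ME = 1.282·0.062956 = 0.0807.

ME = 0.0807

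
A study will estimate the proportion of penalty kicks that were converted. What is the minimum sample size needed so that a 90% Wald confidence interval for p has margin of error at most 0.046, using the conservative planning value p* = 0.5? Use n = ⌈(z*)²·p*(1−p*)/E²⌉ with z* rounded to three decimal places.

n = 320

For 90% confidence, z* = 1.645.
p*(1−p*) = 0.2500.
Required n before rounding: 2.706025 × 0.2500 / 0.046² = 319.710.
⌈319.710⌉ = 320.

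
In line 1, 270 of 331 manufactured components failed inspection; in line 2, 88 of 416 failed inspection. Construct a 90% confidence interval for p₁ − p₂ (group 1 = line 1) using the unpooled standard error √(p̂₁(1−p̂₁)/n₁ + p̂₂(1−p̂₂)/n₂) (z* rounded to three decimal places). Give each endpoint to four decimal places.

p̂₁ = 0.81571, p̂₂ = 0.21154, so the observed difference is 0.60417.
Unpooled SE = √(p̂₁(1−p̂₁)/n₁ + p̂₂(1−p̂₂)/n₂) = √(0.000454161 + 0.000400937) = 0.029242.
The 90% critical value is z* = 1.645. Margin = 1.645·0.029242 = 0.04810.
Interval: 0.60417 ± 0.04810 → (0.5561, 0.6523).

(0.5561, 0.6523)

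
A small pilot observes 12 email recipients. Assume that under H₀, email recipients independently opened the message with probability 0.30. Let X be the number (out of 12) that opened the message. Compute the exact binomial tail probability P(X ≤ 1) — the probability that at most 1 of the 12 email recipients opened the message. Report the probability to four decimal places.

X ~ Binomial(n=12, p=0.30).
P(X ≤ 1) = C(12,0)·0.30^0·0.70^12 + C(12,1)·0.30^1·0.70^11.
= 0.013841 + 0.071184 = 0.0850.

P = 0.0850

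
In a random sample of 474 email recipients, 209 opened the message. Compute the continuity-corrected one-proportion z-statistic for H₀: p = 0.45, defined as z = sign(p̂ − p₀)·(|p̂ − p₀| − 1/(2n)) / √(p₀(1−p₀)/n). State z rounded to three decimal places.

z = -0.351

With x = 209 successes in n = 474, p̂ = 0.44093. p̂ − p₀ = -0.009072.
Continuity correction 1/(2n) = 1/948 = 0.001055.
Corrected numerator: |-0.009072| − 0.001055 = 0.008017.
SE₀ = √(0.45·0.55/474) = 0.022851.
z = −0.008017/0.022851 = -0.351.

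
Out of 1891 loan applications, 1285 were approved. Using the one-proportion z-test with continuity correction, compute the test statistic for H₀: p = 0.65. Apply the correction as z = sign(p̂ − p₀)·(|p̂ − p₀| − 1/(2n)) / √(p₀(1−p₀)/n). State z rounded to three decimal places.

z = 2.669

p̂ = 1285/1891 = 0.67953. p̂ − p₀ = 0.029535.
Continuity correction 1/(2n) = 1/3782 = 0.000264.
Corrected numerator: |0.029535| − 0.000264 = 0.029271.
Under H₀, SE = √(p₀(1−p₀)/n) = √(0.65·0.35/1891) = √0.000120307 = 0.010968.
z = +0.029271/0.010968 = 2.669.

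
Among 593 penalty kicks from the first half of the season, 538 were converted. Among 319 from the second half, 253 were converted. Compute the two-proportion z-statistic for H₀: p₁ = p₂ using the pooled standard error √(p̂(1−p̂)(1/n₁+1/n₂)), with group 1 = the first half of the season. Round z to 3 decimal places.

z = 4.846

Sample proportions: p̂₁ = 538/593 = 0.90725 and p̂₂ = 253/319 = 0.79310.
Pooling: p̂ = 791/912 = 0.86732.
Pooled SE = √[0.1150727·0.00482114] ≈ 0.023554.
z = (p̂₁ − p̂₂)/SE = (0.90725 − 0.79310)/0.023554 = 0.11415/0.023554 = 4.846.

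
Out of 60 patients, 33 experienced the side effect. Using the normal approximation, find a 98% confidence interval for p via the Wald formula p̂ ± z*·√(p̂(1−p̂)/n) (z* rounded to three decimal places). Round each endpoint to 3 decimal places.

With x = 33 successes in n = 60, p̂ = 0.55000.
SE = √(p̂(1−p̂)/n) = √(0.247500/60) = 0.064226.
The 98% critical value is z* = 2.326.
Margin = 2.326·0.064226 = 0.14939.
CI: 0.55000 ± 0.14939 = (0.401, 0.699).

(0.401, 0.699)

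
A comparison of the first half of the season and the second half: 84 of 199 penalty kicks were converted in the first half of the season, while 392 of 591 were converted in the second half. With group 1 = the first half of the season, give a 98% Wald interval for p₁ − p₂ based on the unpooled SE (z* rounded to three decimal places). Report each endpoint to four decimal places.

(-0.3343, -0.1480)

p̂₁ = 0.42211, p̂₂ = 0.66328, so the observed difference is -0.24117.
Unpooled SE = √(p̂₁(1−p̂₁)/n₁ + p̂₂(1−p̂₂)/n₂) = √(0.001225795 + 0.000377900) = 0.040046.
The 98% critical value is z* = 2.326. Margin = 2.326·0.040046 = 0.09315.
CI: -0.24117 ± 0.09315 = (-0.3343, -0.1480).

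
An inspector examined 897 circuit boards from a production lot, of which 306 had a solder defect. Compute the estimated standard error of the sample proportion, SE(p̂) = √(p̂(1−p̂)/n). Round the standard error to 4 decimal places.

SE = 0.0158

With x = 306 successes in n = 897, p̂ = 0.34114.
p̂(1−p̂) = 0.34114·0.65886 = 0.224764.
SE = √(0.224764/897) = 0.0158.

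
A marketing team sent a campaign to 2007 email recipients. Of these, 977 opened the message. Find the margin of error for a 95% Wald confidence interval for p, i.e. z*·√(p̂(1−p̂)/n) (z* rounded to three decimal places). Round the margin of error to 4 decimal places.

ME = 0.0219

With x = 977 successes in n = 2007, p̂ = 0.48680.
Standard error of p̂: √(0.249826/2007) = √0.000124477 = 0.011157.
z* = 1.960 at the 95% level.
So ME = 0.0219.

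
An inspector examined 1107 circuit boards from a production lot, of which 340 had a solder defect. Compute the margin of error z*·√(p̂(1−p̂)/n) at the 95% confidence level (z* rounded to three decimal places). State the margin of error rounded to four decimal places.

ME = 0.0272

With x = 340 successes in n = 1107, p̂ = 0.30714.
SE = √(p̂(1−p̂)/n) = √(0.212804/1107) = 0.013865.
The 95% critical value is z* = 1.960.
So ME = 0.0272.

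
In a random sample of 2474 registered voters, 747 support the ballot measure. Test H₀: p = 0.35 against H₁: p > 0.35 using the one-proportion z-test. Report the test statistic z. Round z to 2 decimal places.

z = -5.01

p̂ = 747/2474 = 0.30194.
SE₀ = √(0.35·0.65/2474) = 0.009589.
z = (0.30194 − 0.35)/0.009589 = -0.04806/0.009589 = -5.01.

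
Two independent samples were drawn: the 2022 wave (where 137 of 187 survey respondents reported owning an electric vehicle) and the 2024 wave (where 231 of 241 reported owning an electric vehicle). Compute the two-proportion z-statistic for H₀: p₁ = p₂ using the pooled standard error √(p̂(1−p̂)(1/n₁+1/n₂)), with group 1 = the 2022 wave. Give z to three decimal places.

Sample proportions: p̂₁ = 137/187 = 0.73262 and p̂₂ = 231/241 = 0.95851.
Pooled p̂ = (137+231)/(187+241) = 368/428 = 0.85981.
SE = √[p̂(1−p̂)(1/n₁+1/n₂)] = √[0.85981·0.14019·(1/187+1/241)] ≈ 0.033834.
z = -0.22589/0.033834 = -6.676.

z = -6.676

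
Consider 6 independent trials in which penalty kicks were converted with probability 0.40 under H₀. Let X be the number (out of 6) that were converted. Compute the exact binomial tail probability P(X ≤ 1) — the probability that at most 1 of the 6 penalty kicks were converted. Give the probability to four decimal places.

X is binomial with n = 6 and p = 0.40.
P(X ≤ 1) = C(6,0)·0.40^0·0.60^6 + C(6,1)·0.40^1·0.60^5.
= 0.046656 + 0.186624 = 0.2333.

P = 0.2333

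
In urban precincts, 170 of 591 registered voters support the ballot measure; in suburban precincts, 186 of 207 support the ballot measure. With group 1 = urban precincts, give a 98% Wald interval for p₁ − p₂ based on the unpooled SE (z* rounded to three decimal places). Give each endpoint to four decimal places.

(-0.6762, -0.5456)

p̂₁ = 170/591 = 0.28765, p̂₂ = 186/207 = 0.89855; p̂₁ − p̂₂ = -0.61090.
SE = √(0.000346712 + 0.000440374) = √0.000787086 = 0.028055.
z* = 2.326 at the 98% level. Margin = 2.326·0.028055 = 0.06526.
Interval: -0.61090 ± 0.06526 → (-0.6762, -0.5456).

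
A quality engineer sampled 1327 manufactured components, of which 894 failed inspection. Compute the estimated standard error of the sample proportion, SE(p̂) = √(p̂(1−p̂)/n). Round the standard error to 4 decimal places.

Sample proportion p̂ = 894/1327 = 0.67370.
p̂(1−p̂) = 0.219828.
SE = √(0.219828/1327) = 0.0129.

SE = 0.0129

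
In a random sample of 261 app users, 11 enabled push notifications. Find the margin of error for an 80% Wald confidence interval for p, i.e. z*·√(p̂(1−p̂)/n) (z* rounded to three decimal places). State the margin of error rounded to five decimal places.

The sample proportion is 11/261 = 0.04215.
Standard error of p̂: √(0.040369/261) = √0.000154672 = 0.012437.
For 80% confidence, z* = 1.282.
So ME = 0.01594.

ME = 0.01594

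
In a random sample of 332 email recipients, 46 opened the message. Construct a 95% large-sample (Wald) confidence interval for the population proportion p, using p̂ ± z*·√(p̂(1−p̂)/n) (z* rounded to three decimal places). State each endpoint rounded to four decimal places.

(0.1014, 0.1757)

With x = 46 successes in n = 332, p̂ = 0.13855.
SE(p̂) = √(0.13855·0.86145/332) = 0.018961.
z* = 1.960 at the 95% level.
Margin of error: 1.960 × 0.018961 = 0.03716.
Interval: 0.13855 ± 0.03716 → (0.1014, 0.1757).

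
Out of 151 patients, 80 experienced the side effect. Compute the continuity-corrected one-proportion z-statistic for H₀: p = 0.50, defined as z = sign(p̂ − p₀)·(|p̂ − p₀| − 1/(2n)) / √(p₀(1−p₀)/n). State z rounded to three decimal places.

Sample proportion p̂ = 80/151 = 0.52980. p̂ − p₀ = 0.029801.
1/(2n) = 0.003311.
Corrected numerator: |0.029801| − 0.003311 = 0.026490.
SE₀ = √(0.50·0.50/151) = 0.040689.
z = (+)0.026490/0.040689 = 0.651.

z = 0.651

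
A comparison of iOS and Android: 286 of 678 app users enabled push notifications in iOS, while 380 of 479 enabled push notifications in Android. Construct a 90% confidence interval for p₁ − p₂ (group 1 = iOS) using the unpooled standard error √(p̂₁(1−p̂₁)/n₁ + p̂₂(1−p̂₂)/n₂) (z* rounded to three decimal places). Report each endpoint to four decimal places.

(-0.4151, -0.3279)

p̂₁ = 0.42183, p̂₂ = 0.79332, so the observed difference is -0.37149.
SE = √(0.000359719 + 0.000342304) = √0.000702023 = 0.026496.
For 90% confidence, z* = 1.645. Margin of error = 0.04359.
So the interval runs from -0.4151 to -0.3279.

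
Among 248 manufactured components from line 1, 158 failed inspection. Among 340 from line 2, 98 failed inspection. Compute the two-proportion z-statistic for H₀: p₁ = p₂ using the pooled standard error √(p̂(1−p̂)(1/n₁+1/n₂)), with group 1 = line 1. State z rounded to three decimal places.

p̂₁ = 158/248 = 0.63710, p̂₂ = 98/340 = 0.28824.
Pooling: p̂ = 256/588 = 0.43537.
SE = √[p̂(1−p̂)(1/n₁+1/n₂)] = √[0.43537·0.56463·(1/248+1/340)] ≈ 0.041403.
z = (p̂₁ − p̂₂)/SE = (0.63710 − 0.28824)/0.041403 = 0.34886/0.041403 = 8.426.

z = 8.426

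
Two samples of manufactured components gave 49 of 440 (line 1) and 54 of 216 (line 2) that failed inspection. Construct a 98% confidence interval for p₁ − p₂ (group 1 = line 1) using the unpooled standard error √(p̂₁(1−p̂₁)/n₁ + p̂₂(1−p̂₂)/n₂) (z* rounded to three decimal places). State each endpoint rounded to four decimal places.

(-0.2155, -0.0617)

p̂₁ = 0.11136, p̂₂ = 0.25000, so the observed difference is -0.13864.
Unpooled SE = √(p̂₁(1−p̂₁)/n₁ + p̂₂(1−p̂₂)/n₂) = √(0.000224913 + 0.000868056) = 0.033060.
The 98% critical value is z* = 2.326. Margin of error = 0.07690.
CI: -0.13864 ± 0.07690 = (-0.2155, -0.0617).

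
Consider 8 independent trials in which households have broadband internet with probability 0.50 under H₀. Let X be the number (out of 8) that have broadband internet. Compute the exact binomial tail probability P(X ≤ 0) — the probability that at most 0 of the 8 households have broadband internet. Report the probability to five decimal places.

P = 0.00391

X ~ Binomial(n=8, p=0.50).
P(X ≤ 0) = C(8,0)·0.50^0·0.50^8.
= 0.003906 = 0.00391.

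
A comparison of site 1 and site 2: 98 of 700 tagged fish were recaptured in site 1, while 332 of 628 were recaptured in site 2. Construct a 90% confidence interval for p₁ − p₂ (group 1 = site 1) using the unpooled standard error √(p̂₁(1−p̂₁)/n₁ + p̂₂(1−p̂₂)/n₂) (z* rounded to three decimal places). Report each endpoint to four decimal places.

p̂₁ = 98/700 = 0.14000, p̂₂ = 332/628 = 0.52866; p̂₁ − p̂₂ = -0.38866.
Unpooled SE = √(p̂₁(1−p̂₁)/n₁ + p̂₂(1−p̂₂)/n₂) = √(0.000172000 + 0.000396781) = 0.023849.
The 90% critical value is z* = 1.645. Margin of error = 0.03923.
Interval: -0.38866 ± 0.03923 → (-0.4279, -0.3494).

(-0.4279, -0.3494)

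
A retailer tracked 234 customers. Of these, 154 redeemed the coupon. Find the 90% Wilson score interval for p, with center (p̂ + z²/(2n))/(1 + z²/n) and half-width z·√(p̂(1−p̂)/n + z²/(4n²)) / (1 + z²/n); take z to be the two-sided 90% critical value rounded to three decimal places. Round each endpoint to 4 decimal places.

(0.6056, 0.7071)

p̂ = 154/234 = 0.65812; z = 1.645, so z² = 2.706025.
Denominator 1 + z²/n = 1 + 2.706025/234 = 1.011564.
Center = (0.65812 + 0.005782)/1.011564 = 0.65631.
Radicand: p̂(1−p̂)/n + z²/(4n²) = 0.000961531 + 0.000012355 = 0.000973886.
Half-width = z·√(radicand)/denom = 1.645·0.031207/1.011564 = 0.05075.
Interval: 0.65631 ± 0.05075 → (0.6056, 0.7071).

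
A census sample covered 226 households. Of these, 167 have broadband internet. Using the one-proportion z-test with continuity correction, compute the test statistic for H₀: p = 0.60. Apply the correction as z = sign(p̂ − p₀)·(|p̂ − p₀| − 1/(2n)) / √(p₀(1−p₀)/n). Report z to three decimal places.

z = 4.196

p̂ = 167/226 = 0.73894. p̂ − p₀ = 0.138938.
1/(2n) = 0.002212.
Corrected numerator: |0.138938| − 0.002212 = 0.136726.
Null standard error: √(0.60·0.40/226) = √0.001061947 = 0.032588.
z = (+)0.136726/0.032588 = 4.196.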